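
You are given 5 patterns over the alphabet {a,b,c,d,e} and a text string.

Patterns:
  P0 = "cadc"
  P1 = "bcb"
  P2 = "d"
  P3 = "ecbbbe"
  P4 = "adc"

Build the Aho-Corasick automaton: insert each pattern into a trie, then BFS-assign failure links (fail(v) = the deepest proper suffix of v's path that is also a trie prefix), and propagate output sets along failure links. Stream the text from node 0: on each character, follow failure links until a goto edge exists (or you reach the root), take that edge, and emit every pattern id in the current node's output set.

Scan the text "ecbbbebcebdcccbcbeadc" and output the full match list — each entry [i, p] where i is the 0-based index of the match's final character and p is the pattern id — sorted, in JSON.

Build:
Trie (insert patterns):
  0='ε' goto a→15 b→5 c→1 d→8 e→9
  1='c' goto a→2
  2='ca' goto d→3
  3='cad' goto c→4
  4='cadc' goto ·  [P0 ends]
  5='b' goto c→6
  6='bc' goto b→7
  7='bcb' goto ·  [P1 ends]
  8='d' goto ·  [P2 ends]
  9='e' goto c→10
  10='ec' goto b→11
  11='ecb' goto b→12
  12='ecbb' goto b→13
  13='ecbbb' goto e→14
  14='ecbbbe' goto ·  [P3 ends]
  15='a' goto d→16
  16='ad' goto c→17
  17='adc' goto ·  [P4 ends]

Failure links (BFS by depth):
  n1('c'): parent n0 fail=0; on 'c' 0 → fail=0;  out ∅∪∅=∅
  n5('b'): parent n0 fail=0; on 'b' 0 → fail=0;  out ∅∪∅=∅
  n8('d'): parent n0 fail=0; on 'd' 0 → fail=0;  out {2}∪∅={2}
  n9('e'): parent n0 fail=0; on 'e' 0 → fail=0;  out ∅∪∅=∅
  n15('a'): parent n0 fail=0; on 'a' 0 → fail=0;  out ∅∪∅=∅
  n2('ca'): parent n1 fail=0; on 'a' 0 → fail=15;  out ∅∪∅=∅
  n6('bc'): parent n5 fail=0; on 'c' 0 → fail=1;  out ∅∪∅=∅
  n10('ec'): parent n9 fail=0; on 'c' 0 → fail=1;  out ∅∪∅=∅
  n16('ad'): parent n15 fail=0; on 'd' 0 → fail=8;  out ∅∪{2}={2}
  n3('cad'): parent n2 fail=15; on 'd' 15 → fail=16;  out ∅∪{2}={2}
  n7('bcb'): parent n6 fail=1; on 'b' 1→0 → fail=5;  out {1}∪∅={1}
  n11('ecb'): parent n10 fail=1; on 'b' 1→0 → fail=5;  out ∅∪∅=∅
  n17('adc'): parent n16 fail=8; on 'c' 8→0 → fail=1;  out {4}∪∅={4}
  n4('cadc'): parent n3 fail=16; on 'c' 16 → fail=17;  out {0}∪{4}={0,4}
  n12('ecbb'): parent n11 fail=5; on 'b' 5→0 → fail=5;  out ∅∪∅=∅
  n13('ecbbb'): parent n12 fail=5; on 'b' 5→0 → fail=5;  out ∅∪∅=∅
  n14('ecbbbe'): parent n13 fail=5; on 'e' 5→0 → fail=9;  out {3}∪∅={3}

Scan:
[0] read 'e'  n0⇒n9
[1] read 'c'  n9⇒n10
[2] read 'b'  n10⇒n11
[3] read 'b'  n11⇒n12
[4] read 'b'  n12⇒n13
[5] read 'e'  n13⇒n14  ** P3@[0:5]
[6] read 'b'  n14⇒n5 (fail-walked)
[7] read 'c'  n5⇒n6
[8] read 'e'  n6⇒n9 (fail-walked)
[9] read 'b'  n9⇒n5 (fail-walked)
[10] read 'd'  n5⇒n8 (fail-walked)  ** P2@[10:10]
[11] read 'c'  n8⇒n1 (fail-walked)
[12] read 'c'  n1⇒n1 (fail-walked)
[13] read 'c'  n1⇒n1 (fail-walked)
[14] read 'b'  n1⇒n5 (fail-walked)
[15] read 'c'  n5⇒n6
[16] read 'b'  n6⇒n7  ** P1@[14:16]
[17] read 'e'  n7⇒n9 (fail-walked)
[18] read 'a'  n9⇒n15 (fail-walked)
[19] read 'd'  n15⇒n16  ** P2@[19:19]
[20] read 'c'  n16⇒n17  ** P4@[18:20]

Result: [[5,3],[10,2],[16,1],[19,2],[20,4]]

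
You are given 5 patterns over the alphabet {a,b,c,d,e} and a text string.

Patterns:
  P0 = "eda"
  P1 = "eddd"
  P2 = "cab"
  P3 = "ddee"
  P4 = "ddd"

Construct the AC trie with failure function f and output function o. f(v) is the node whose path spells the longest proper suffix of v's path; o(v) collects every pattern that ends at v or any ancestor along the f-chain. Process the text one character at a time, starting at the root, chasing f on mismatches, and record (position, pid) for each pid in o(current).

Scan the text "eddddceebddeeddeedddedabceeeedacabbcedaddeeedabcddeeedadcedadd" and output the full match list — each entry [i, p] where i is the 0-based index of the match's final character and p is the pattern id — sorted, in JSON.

Build automaton:
Trie nodes:
  n0 'ε': c→6 d→9 e→1
  n1 'e': d→2
  n2 'ed': a→3 d→4
  n3 'eda': ·  ←P0
  n4 'edd': d→5
  n5 'eddd': ·  ←P1
  n6 'c': a→7
  n7 'ca': b→8
  n8 'cab': ·  ←P2
  n9 'd': d→10
  n10 'dd': d→13 e→11
  n11 'dde': e→12
  n12 'ddee': ·  ←P3
  n13 'ddd': ·  ←P4

BFS fail/out derivation:
  fail(1) 'e': from fail(0)=0 chase 'e': 0 ⇒ 0;  out=∅∪out(0)=∅
  fail(6) 'c': from fail(0)=0 chase 'c': 0 ⇒ 0;  out=∅∪out(0)=∅
  fail(9) 'd': from fail(0)=0 chase 'd': 0 ⇒ 0;  out=∅∪out(0)=∅
  fail(2) 'ed': from fail(1)=0 chase 'd': 0 ⇒ 9;  out=∅∪out(9)=∅
  fail(7) 'ca': from fail(6)=0 chase 'a': 0 ⇒ 0;  out=∅∪out(0)=∅
  fail(10) 'dd': from fail(9)=0 chase 'd': 0 ⇒ 9;  out=∅∪out(9)=∅
  fail(3) 'eda': from fail(2)=9 chase 'a': 9→0 ⇒ 0;  out={0}∪out(0)={0}
  fail(4) 'edd': from fail(2)=9 chase 'd': 9 ⇒ 10;  out=∅∪out(10)=∅
  fail(8) 'cab': from fail(7)=0 chase 'b': 0 ⇒ 0;  out={2}∪out(0)={2}
  fail(11) 'dde': from fail(10)=9 chase 'e': 9→0 ⇒ 1;  out=∅∪out(1)=∅
  fail(13) 'ddd': from fail(10)=9 chase 'd': 9 ⇒ 10;  out={4}∪out(10)={4}
  fail(5) 'eddd': from fail(4)=10 chase 'd': 10 ⇒ 13;  out={1}∪out(13)={1,4}
  fail(12) 'ddee': from fail(11)=1 chase 'e': 1→0 ⇒ 1;  out={3}∪out(1)={3}

Scan:
[0] read 'e'  n0⇒n1
[1] read 'd'  n1⇒n2
[2] read 'd'  n2⇒n4
[3] read 'd'  n4⇒n5  ** P1@[0:3],P4@[1:3]
[4] read 'd'  n5⇒n13 ·f  ** P4@[2:4]
[5] read 'c'  n13⇒n6 ·f
[6] read 'e'  n6⇒n1 ·f
[7] read 'e'  n1⇒n1 ·f
[8] read 'b'  n1⇒n0 ·f
[9] read 'd'  n0⇒n9
[10] read 'd'  n9⇒n10
[11] read 'e'  n10⇒n11
[12] read 'e'  n11⇒n12  ** P3@[9:12]
[13] read 'd'  n12⇒n2 ·f
[14] read 'd'  n2⇒n4
[15] read 'e'  n4⇒n11 ·f
[16] read 'e'  n11⇒n12  ** P3@[13:16]
[17] read 'd'  n12⇒n2 ·f
[18] read 'd'  n2⇒n4
[19] read 'd'  n4⇒n5  ** P1@[16:19],P4@[17:19]
[20] read 'e'  n5⇒n11 ·f
[21] read 'd'  n11⇒n2 ·f
[22] read 'a'  n2⇒n3  ** P0@[20:22]
[23] read 'b'  n3⇒n0 ·f
[24] read 'c'  n0⇒n6
[25] read 'e'  n6⇒n1 ·f
[26] read 'e'  n1⇒n1 ·f
[27] read 'e'  n1⇒n1 ·f
[28] read 'e'  n1⇒n1 ·f
[29] read 'd'  n1⇒n2
[30] read 'a'  n2⇒n3  ** P0@[28:30]
[31] read 'c'  n3⇒n6 ·f
[32] read 'a'  n6⇒n7
[33] read 'b'  n7⇒n8  ** P2@[31:33]
[34] read 'b'  n8⇒n0 ·f
[35] read 'c'  n0⇒n6
[36] read 'e'  n6⇒n1 ·f
[37] read 'd'  n1⇒n2
[38] read 'a'  n2⇒n3  ** P0@[36:38]
[39] read 'd'  n3⇒n9 ·f
[40] read 'd'  n9⇒n10
[41] read 'e'  n10⇒n11
[42] read 'e'  n11⇒n12  ** P3@[39:42]
[43] read 'e'  n12⇒n1 ·f
[44] read 'd'  n1⇒n2
[45] read 'a'  n2⇒n3  ** P0@[43:45]
[46] read 'b'  n3⇒n0 ·f
[47] read 'c'  n0⇒n6
[48] read 'd'  n6⇒n9 ·f
[49] read 'd'  n9⇒n10
[50] read 'e'  n10⇒n11
[51] read 'e'  n11⇒n12  ** P3@[48:51]
[52] read 'e'  n12⇒n1 ·f
[53] read 'd'  n1⇒n2
[54] read 'a'  n2⇒n3  ** P0@[52:54]
[55] read 'd'  n3⇒n9 ·f
[56] read 'c'  n9⇒n6 ·f
[57] read 'e'  n6⇒n1 ·f
[58] read 'd'  n1⇒n2
[59] read 'a'  n2⇒n3  ** P0@[57:59]
[60] read 'd'  n3⇒n9 ·f
[61] read 'd'  n9⇒n10

Matches: [[3,1],[3,4],[4,4],[12,3],[16,3],[19,1],[19,4],[22,0],[30,0],[33,2],[38,0],[42,3],[45,0],[51,3],[54,0],[59,0]]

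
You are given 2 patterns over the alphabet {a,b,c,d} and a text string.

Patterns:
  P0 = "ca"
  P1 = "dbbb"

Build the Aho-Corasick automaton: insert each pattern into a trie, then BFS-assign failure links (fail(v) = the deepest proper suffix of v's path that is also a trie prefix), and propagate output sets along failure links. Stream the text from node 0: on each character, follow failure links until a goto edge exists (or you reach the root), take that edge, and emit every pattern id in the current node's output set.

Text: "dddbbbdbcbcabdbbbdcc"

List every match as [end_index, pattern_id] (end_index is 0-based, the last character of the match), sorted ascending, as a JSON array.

Build:
Trie nodes:
  0='ε' goto c→1 d→3
  1='c' goto a→2
  2='ca' goto ·  ←P0
  3='d' goto b→4
  4='db' goto b→5
  5='dbb' goto b→6
  6='dbbb' goto ·  ←P1

Failure links (BFS by depth):
  n1('c'): parent n0 fail=0; on 'c' 0 → fail=0;  out ∅∪∅=∅
  n3('d'): parent n0 fail=0; on 'd' 0 → fail=0;  out ∅∪∅=∅
  n2('ca'): parent n1 fail=0; on 'a' 0 → fail=0;  out {0}∪∅={0}
  n4('db'): parent n3 fail=0; on 'b' 0 → fail=0;  out ∅∪∅=∅
  n5('dbb'): parent n4 fail=0; on 'b' 0 → fail=0;  out ∅∪∅=∅
  n6('dbbb'): parent n5 fail=0; on 'b' 0 → fail=0;  out {1}∪∅={1}

Run:
[0] read 'd'  n0⇒n3
[1] read 'd'  n3⇒n3 (via fail)
[2] read 'd'  n3⇒n3 (via fail)
[3] read 'b'  n3⇒n4
[4] read 'b'  n4⇒n5
[5] read 'b'  n5⇒n6  emit P1@[2:5]
[6] read 'd'  n6⇒n3 (via fail)
[7] read 'b'  n3⇒n4
[8] read 'c'  n4⇒n1 (via fail)
[9] read 'b'  n1⇒n0 (via fail)
[10] read 'c'  n0⇒n1
[11] read 'a'  n1⇒n2  emit P0@[10:11]
[12] read 'b'  n2⇒n0 (via fail)
[13] read 'd'  n0⇒n3
[14] read 'b'  n3⇒n4
[15] read 'b'  n4⇒n5
[16] read 'b'  n5⇒n6  emit P1@[13:16]
[17] read 'd'  n6⇒n3 (via fail)
[18] read 'c'  n3⇒n1 (via fail)
[19] read 'c'  n1⇒n1 (via fail)

Matches: [[5,1],[11,0],[16,1]]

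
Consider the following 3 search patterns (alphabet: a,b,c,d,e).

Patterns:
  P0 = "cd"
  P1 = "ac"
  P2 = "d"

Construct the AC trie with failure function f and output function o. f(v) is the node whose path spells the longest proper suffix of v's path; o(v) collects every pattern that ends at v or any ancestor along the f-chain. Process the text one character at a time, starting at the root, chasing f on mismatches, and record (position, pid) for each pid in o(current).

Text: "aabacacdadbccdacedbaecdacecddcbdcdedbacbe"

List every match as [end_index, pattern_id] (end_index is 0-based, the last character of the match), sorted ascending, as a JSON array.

Construct AC machine:
Trie nodes:
  0='ε' goto a→3 c→1 d→5
  1='c' goto d→2
  2='cd' goto ·  [P0 ends]
  3='a' goto c→4
  4='ac' goto ·  [P1 ends]
  5='d' goto ·  [P2 ends]

Failure links (BFS by depth):
  fail(1) 'c': from fail(0)=0 chase 'c': 0 ⇒ 0;  out=∅∪out(0)=∅
  fail(3) 'a': from fail(0)=0 chase 'a': 0 ⇒ 0;  out=∅∪out(0)=∅
  fail(5) 'd': from fail(0)=0 chase 'd': 0 ⇒ 0;  out={2}∪out(0)={2}
  fail(2) 'cd': from fail(1)=0 chase 'd': 0 ⇒ 5;  out={0}∪out(5)={0,2}
  fail(4) 'ac': from fail(3)=0 chase 'c': 0 ⇒ 1;  out={1}∪out(1)={1}

Text stream:
pos 0 'a': at 3
pos 1 'a': at 3 ·f
pos 2 'b': at 0 ·f
pos 3 'a': at 3
pos 4 'c': at 4  ** P1@[3:4]
pos 5 'a': at 3 ·f
pos 6 'c': at 4  ** P1@[5:6]
pos 7 'd': at 2 ·f  ** P0@[6:7],P2@[7:7]
pos 8 'a': at 3 ·f
pos 9 'd': at 5 ·f  ** P2@[9:9]
pos 10 'b': at 0 ·f
pos 11 'c': at 1
pos 12 'c': at 1 ·f
pos 13 'd': at 2  ** P0@[12:13],P2@[13:13]
pos 14 'a': at 3 ·f
pos 15 'c': at 4  ** P1@[14:15]
pos 16 'e': at 0 ·f
pos 17 'd': at 5  ** P2@[17:17]
pos 18 'b': at 0 ·f
pos 19 'a': at 3
pos 20 'e': at 0 ·f
pos 21 'c': at 1
pos 22 'd': at 2  ** P0@[21:22],P2@[22:22]
pos 23 'a': at 3 ·f
pos 24 'c': at 4  ** P1@[23:24]
pos 25 'e': at 0 ·f
pos 26 'c': at 1
pos 27 'd': at 2  ** P0@[26:27],P2@[27:27]
pos 28 'd': at 5 ·f  ** P2@[28:28]
pos 29 'c': at 1 ·f
pos 30 'b': at 0 ·f
pos 31 'd': at 5  ** P2@[31:31]
pos 32 'c': at 1 ·f
pos 33 'd': at 2  ** P0@[32:33],P2@[33:33]
pos 34 'e': at 0 ·f
pos 35 'd': at 5  ** P2@[35:35]
pos 36 'b': at 0 ·f
pos 37 'a': at 3
pos 38 'c': at 4  ** P1@[37:38]
pos 39 'b': at 0 ·f
pos 40 'e': at 0

Result: [[4,1],[6,1],[7,0],[7,2],[9,2],[13,0],[13,2],[15,1],[17,2],[22,0],[22,2],[24,1],[27,0],[27,2],[28,2],[31,2],[33,0],[33,2],[35,2],[38,1]]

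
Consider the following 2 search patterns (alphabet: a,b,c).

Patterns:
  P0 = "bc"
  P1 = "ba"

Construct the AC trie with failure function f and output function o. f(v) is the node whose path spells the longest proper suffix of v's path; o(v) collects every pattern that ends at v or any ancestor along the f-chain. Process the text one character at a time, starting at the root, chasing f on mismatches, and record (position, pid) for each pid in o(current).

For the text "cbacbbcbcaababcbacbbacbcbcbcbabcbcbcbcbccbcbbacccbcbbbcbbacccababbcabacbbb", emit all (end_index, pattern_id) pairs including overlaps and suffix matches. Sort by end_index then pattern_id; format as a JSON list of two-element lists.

Build automaton:
Trie nodes:
  n0 'ε': b→1
  n1 'b': a→3 c→2
  n2 'bc': ·  [P0 ends]
  n3 'ba': ·  [P1 ends]

BFS fail/out derivation:
  fail(1) 'b': from fail(0)=0 chase 'b': 0 ⇒ 0;  out=∅∪out(0)=∅
  fail(2) 'bc': from fail(1)=0 chase 'c': 0 ⇒ 0;  out={0}∪out(0)={0}
  fail(3) 'ba': from fail(1)=0 chase 'a': 0 ⇒ 0;  out={1}∪out(0)={1}

Run:
i=0 'c': node 0→0
i=1 'b': node 0→1
i=2 'a': node 1→3  ** P1@[1:2]
i=3 'c': node 3→0 ·f
i=4 'b': node 0→1
i=5 'b': node 1→1 ·f
i=6 'c': node 1→2  ** P0@[5:6]
i=7 'b': node 2→1 ·f
i=8 'c': node 1→2  ** P0@[7:8]
i=9 'a': node 2→0 ·f
i=10 'a': node 0→0
i=11 'b': node 0→1
i=12 'a': node 1→3  ** P1@[11:12]
i=13 'b': node 3→1 ·f
i=14 'c': node 1→2  ** P0@[13:14]
i=15 'b': node 2→1 ·f
i=16 'a': node 1→3  ** P1@[15:16]
i=17 'c': node 3→0 ·f
i=18 'b': node 0→1
i=19 'b': node 1→1 ·f
i=20 'a': node 1→3  ** P1@[19:20]
i=21 'c': node 3→0 ·f
i=22 'b': node 0→1
i=23 'c': node 1→2  ** P0@[22:23]
i=24 'b': node 2→1 ·f
i=25 'c': node 1→2  ** P0@[24:25]
i=26 'b': node 2→1 ·f
i=27 'c': node 1→2  ** P0@[26:27]
i=28 'b': node 2→1 ·f
i=29 'a': node 1→3  ** P1@[28:29]
i=30 'b': node 3→1 ·f
i=31 'c': node 1→2  ** P0@[30:31]
i=32 'b': node 2→1 ·f
i=33 'c': node 1→2  ** P0@[32:33]
i=34 'b': node 2→1 ·f
i=35 'c': node 1→2  ** P0@[34:35]
i=36 'b': node 2→1 ·f
i=37 'c': node 1→2  ** P0@[36:37]
i=38 'b': node 2→1 ·f
i=39 'c': node 1→2  ** P0@[38:39]
i=40 'c': node 2→0 ·f
i=41 'b': node 0→1
i=42 'c': node 1→2  ** P0@[41:42]
i=43 'b': node 2→1 ·f
i=44 'b': node 1→1 ·f
i=45 'a': node 1→3  ** P1@[44:45]
i=46 'c': node 3→0 ·f
i=47 'c': node 0→0
i=48 'c': node 0→0
i=49 'b': node 0→1
i=50 'c': node 1→2  ** P0@[49:50]
i=51 'b': node 2→1 ·f
i=52 'b': node 1→1 ·f
i=53 'b': node 1→1 ·f
i=54 'c': node 1→2  ** P0@[53:54]
i=55 'b': node 2→1 ·f
i=56 'b': node 1→1 ·f
i=57 'a': node 1→3  ** P1@[56:57]
i=58 'c': node 3→0 ·f
i=59 'c': node 0→0
i=60 'c': node 0→0
i=61 'a': node 0→0
i=62 'b': node 0→1
i=63 'a': node 1→3  ** P1@[62:63]
i=64 'b': node 3→1 ·f
i=65 'b': node 1→1 ·f
i=66 'c': node 1→2  ** P0@[65:66]
i=67 'a': node 2→0 ·f
i=68 'b': node 0→1
i=69 'a': node 1→3  ** P1@[68:69]
i=70 'c': node 3→0 ·f
i=71 'b': node 0→1
i=72 'b': node 1→1 ·f
i=73 'b': node 1→1 ·f

Matches: [[2,1],[6,0],[8,0],[12,1],[14,0],[16,1],[20,1],[23,0],[25,0],[27,0],[29,1],[31,0],[33,0],[35,0],[37,0],[39,0],[42,0],[45,1],[50,0],[54,0],[57,1],[63,1],[66,0],[69,1]]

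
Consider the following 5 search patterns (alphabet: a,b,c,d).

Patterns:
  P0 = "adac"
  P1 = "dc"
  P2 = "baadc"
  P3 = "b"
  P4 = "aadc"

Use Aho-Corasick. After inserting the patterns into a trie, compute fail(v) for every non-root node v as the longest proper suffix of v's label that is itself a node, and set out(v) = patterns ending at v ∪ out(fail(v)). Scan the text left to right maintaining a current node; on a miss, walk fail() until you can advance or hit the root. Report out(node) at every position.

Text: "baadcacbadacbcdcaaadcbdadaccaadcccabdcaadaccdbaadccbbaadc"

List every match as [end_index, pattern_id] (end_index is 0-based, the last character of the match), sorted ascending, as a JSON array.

Build automaton:
Trie nodes:
  n0 'ε': a→1 b→7 d→5
  n1 'a': a→12 d→2
  n2 'ad': a→3
  n3 'ada': c→4
  n4 'adac': ·  ←P0
  n5 'd': c→6
  n6 'dc': ·  ←P1
  n7 'b': a→8  ←P3
  n8 'ba': a→9
  n9 'baa': d→10
  n10 'baad': c→11
  n11 'baadc': ·  ←P2
  n12 'aa': d→13
  n13 'aad': c→14
  n14 'aadc': ·  ←P4

Failure links (BFS by depth):
  n1('a'): parent n0 fail=0; on 'a' 0 → fail=0;  out ∅∪∅=∅
  n5('d'): parent n0 fail=0; on 'd' 0 → fail=0;  out ∅∪∅=∅
  n7('b'): parent n0 fail=0; on 'b' 0 → fail=0;  out {3}∪∅={3}
  n2('ad'): parent n1 fail=0; on 'd' 0 → fail=5;  out ∅∪∅=∅
  n6('dc'): parent n5 fail=0; on 'c' 0 → fail=0;  out {1}∪∅={1}
  n8('ba'): parent n7 fail=0; on 'a' 0 → fail=1;  out ∅∪∅=∅
  n12('aa'): parent n1 fail=0; on 'a' 0 → fail=1;  out ∅∪∅=∅
  n3('ada'): parent n2 fail=5; on 'a' 5→0 → fail=1;  out ∅∪∅=∅
  n9('baa'): parent n8 fail=1; on 'a' 1 → fail=12;  out ∅∪∅=∅
  n13('aad'): parent n12 fail=1; on 'd' 1 → fail=2;  out ∅∪∅=∅
  n4('adac'): parent n3 fail=1; on 'c' 1→0 → fail=0;  out {0}∪∅={0}
  n10('baad'): parent n9 fail=12; on 'd' 12 → fail=13;  out ∅∪∅=∅
  n14('aadc'): parent n13 fail=2; on 'c' 2→5 → fail=6;  out {4}∪{1}={1,4}
  n11('baadc'): parent n10 fail=13; on 'c' 13 → fail=14;  out {2}∪{1,4}={1,2,4}

Run:
pos 0 'b': at 7  → match P3@[0:0]
pos 1 'a': at 8
pos 2 'a': at 9
pos 3 'd': at 10
pos 4 'c': at 11  → match P1@[3:4],P2@[0:4],P4@[1:4]
pos 5 'a': at 1 ·f
pos 6 'c': at 0 ·f
pos 7 'b': at 7  → match P3@[7:7]
pos 8 'a': at 8
pos 9 'd': at 2 ·f
pos 10 'a': at 3
pos 11 'c': at 4  → match P0@[8:11]
pos 12 'b': at 7 ·f  → match P3@[12:12]
pos 13 'c': at 0 ·f
pos 14 'd': at 5
pos 15 'c': at 6  → match P1@[14:15]
pos 16 'a': at 1 ·f
pos 17 'a': at 12
pos 18 'a': at 12 ·f
pos 19 'd': at 13
pos 20 'c': at 14  → match P1@[19:20],P4@[17:20]
pos 21 'b': at 7 ·f  → match P3@[21:21]
pos 22 'd': at 5 ·f
pos 23 'a': at 1 ·f
pos 24 'd': at 2
pos 25 'a': at 3
pos 26 'c': at 4  → match P0@[23:26]
pos 27 'c': at 0 ·f
pos 28 'a': at 1
pos 29 'a': at 12
pos 30 'd': at 13
pos 31 'c': at 14  → match P1@[30:31],P4@[28:31]
pos 32 'c': at 0 ·f
pos 33 'c': at 0
pos 34 'a': at 1
pos 35 'b': at 7 ·f  → match P3@[35:35]
pos 36 'd': at 5 ·f
pos 37 'c': at 6  → match P1@[36:37]
pos 38 'a': at 1 ·f
pos 39 'a': at 12
pos 40 'd': at 13
pos 41 'a': at 3 ·f
pos 42 'c': at 4  → match P0@[39:42]
pos 43 'c': at 0 ·f
pos 44 'd': at 5
pos 45 'b': at 7 ·f  → match P3@[45:45]
pos 46 'a': at 8
pos 47 'a': at 9
pos 48 'd': at 10
pos 49 'c': at 11  → match P1@[48:49],P2@[45:49],P4@[46:49]
pos 50 'c': at 0 ·f
pos 51 'b': at 7  → match P3@[51:51]
pos 52 'b': at 7 ·f  → match P3@[52:52]
pos 53 'a': at 8
pos 54 'a': at 9
pos 55 'd': at 10
pos 56 'c': at 11  → match P1@[55:56],P2@[52:56],P4@[53:56]

All matches (sorted): [[0,3],[4,1],[4,2],[4,4],[7,3],[11,0],[12,3],[15,1],[20,1],[20,4],[21,3],[26,0],[31,1],[31,4],[35,3],[37,1],[42,0],[45,3],[49,1],[49,2],[49,4],[51,3],[52,3],[56,1],[56,2],[56,4]]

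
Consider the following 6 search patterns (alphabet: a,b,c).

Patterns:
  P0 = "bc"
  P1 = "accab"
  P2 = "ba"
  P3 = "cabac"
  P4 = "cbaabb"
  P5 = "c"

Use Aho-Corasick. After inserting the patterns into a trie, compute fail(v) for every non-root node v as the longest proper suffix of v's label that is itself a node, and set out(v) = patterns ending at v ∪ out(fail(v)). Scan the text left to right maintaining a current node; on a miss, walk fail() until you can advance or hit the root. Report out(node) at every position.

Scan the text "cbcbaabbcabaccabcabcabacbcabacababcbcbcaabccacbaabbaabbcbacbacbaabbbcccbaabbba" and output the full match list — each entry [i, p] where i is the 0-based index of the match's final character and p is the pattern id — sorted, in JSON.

Build:
Trie (insert patterns):
  0='ε' goto a→3 b→1 c→9
  1='b' goto a→8 c→2
  2='bc' goto ·  ←P0
  3='a' goto c→4
  4='ac' goto c→5
  5='acc' goto a→6
  6='acca' goto b→7
  7='accab' goto ·  ←P1
  8='ba' goto ·  ←P2
  9='c' goto a→10 b→14  ←P5
  10='ca' goto b→11
  11='cab' goto a→12
  12='caba' goto c→13
  13='cabac' goto ·  ←P3
  14='cb' goto a→15
  15='cba' goto a→16
  16='cbaa' goto b→17
  17='cbaab' goto b→18
  18='cbaabb' goto ·  ←P4

BFS fail/out derivation:
  n1('b'): parent n0 fail=0; on 'b' 0 → fail=0;  out ∅∪∅=∅
  n3('a'): parent n0 fail=0; on 'a' 0 → fail=0;  out ∅∪∅=∅
  n9('c'): parent n0 fail=0; on 'c' 0 → fail=0;  out {5}∪∅={5}
  n2('bc'): parent n1 fail=0; on 'c' 0 → fail=9;  out {0}∪{5}={0,5}
  n4('ac'): parent n3 fail=0; on 'c' 0 → fail=9;  out ∅∪{5}={5}
  n8('ba'): parent n1 fail=0; on 'a' 0 → fail=3;  out {2}∪∅={2}
  n10('ca'): parent n9 fail=0; on 'a' 0 → fail=3;  out ∅∪∅=∅
  n14('cb'): parent n9 fail=0; on 'b' 0 → fail=1;  out ∅∪∅=∅
  n5('acc'): parent n4 fail=9; on 'c' 9→0 → fail=9;  out ∅∪{5}={5}
  n11('cab'): parent n10 fail=3; on 'b' 3→0 → fail=1;  out ∅∪∅=∅
  n15('cba'): parent n14 fail=1; on 'a' 1 → fail=8;  out ∅∪{2}={2}
  n6('acca'): parent n5 fail=9; on 'a' 9 → fail=10;  out ∅∪∅=∅
  n12('caba'): parent n11 fail=1; on 'a' 1 → fail=8;  out ∅∪{2}={2}
  n16('cbaa'): parent n15 fail=8; on 'a' 8→3→0 → fail=3;  out ∅∪∅=∅
  n7('accab'): parent n6 fail=10; on 'b' 10 → fail=11;  out {1}∪∅={1}
  n13('cabac'): parent n12 fail=8; on 'c' 8→3 → fail=4;  out {3}∪{5}={3,5}
  n17('cbaab'): parent n16 fail=3; on 'b' 3→0 → fail=1;  out ∅∪∅=∅
  n18('cbaabb'): parent n17 fail=1; on 'b' 1→0 → fail=1;  out {4}∪∅={4}

Text stream:
pos 0 'c': at 9  → match P5@[0:0]
pos 1 'b': at 14
pos 2 'c': at 2 (via fail)  → match P0@[1:2],P5@[2:2]
pos 3 'b': at 14 (via fail)
pos 4 'a': at 15  → match P2@[3:4]
pos 5 'a': at 16
pos 6 'b': at 17
pos 7 'b': at 18  → match P4@[2:7]
pos 8 'c': at 2 (via fail)  → match P0@[7:8],P5@[8:8]
pos 9 'a': at 10 (via fail)
pos 10 'b': at 11
pos 11 'a': at 12  → match P2@[10:11]
pos 12 'c': at 13  → match P3@[8:12],P5@[12:12]
pos 13 'c': at 5 (via fail)  → match P5@[13:13]
pos 14 'a': at 6
pos 15 'b': at 7  → match P1@[11:15]
pos 16 'c': at 2 (via fail)  → match P0@[15:16],P5@[16:16]
pos 17 'a': at 10 (via fail)
pos 18 'b': at 11
pos 19 'c': at 2 (via fail)  → match P0@[18:19],P5@[19:19]
pos 20 'a': at 10 (via fail)
pos 21 'b': at 11
pos 22 'a': at 12  → match P2@[21:22]
pos 23 'c': at 13  → match P3@[19:23],P5@[23:23]
pos 24 'b': at 14 (via fail)
pos 25 'c': at 2 (via fail)  → match P0@[24:25],P5@[25:25]
pos 26 'a': at 10 (via fail)
pos 27 'b': at 11
pos 28 'a': at 12  → match P2@[27:28]
pos 29 'c': at 13  → match P3@[25:29],P5@[29:29]
pos 30 'a': at 10 (via fail)
pos 31 'b': at 11
pos 32 'a': at 12  → match P2@[31:32]
pos 33 'b': at 1 (via fail)
pos 34 'c': at 2  → match P0@[33:34],P5@[34:34]
pos 35 'b': at 14 (via fail)
pos 36 'c': at 2 (via fail)  → match P0@[35:36],P5@[36:36]
pos 37 'b': at 14 (via fail)
pos 38 'c': at 2 (via fail)  → match P0@[37:38],P5@[38:38]
pos 39 'a': at 10 (via fail)
pos 40 'a': at 3 (via fail)
pos 41 'b': at 1 (via fail)
pos 42 'c': at 2  → match P0@[41:42],P5@[42:42]
pos 43 'c': at 9 (via fail)  → match P5@[43:43]
pos 44 'a': at 10
pos 45 'c': at 4 (via fail)  → match P5@[45:45]
pos 46 'b': at 14 (via fail)
pos 47 'a': at 15  → match P2@[46:47]
pos 48 'a': at 16
pos 49 'b': at 17
pos 50 'b': at 18  → match P4@[45:50]
pos 51 'a': at 8 (via fail)  → match P2@[50:51]
pos 52 'a': at 3 (via fail)
pos 53 'b': at 1 (via fail)
pos 54 'b': at 1 (via fail)
pos 55 'c': at 2  → match P0@[54:55],P5@[55:55]
pos 56 'b': at 14 (via fail)
pos 57 'a': at 15  → match P2@[56:57]
pos 58 'c': at 4 (via fail)  → match P5@[58:58]
pos 59 'b': at 14 (via fail)
pos 60 'a': at 15  → match P2@[59:60]
pos 61 'c': at 4 (via fail)  → match P5@[61:61]
pos 62 'b': at 14 (via fail)
pos 63 'a': at 15  → match P2@[62:63]
pos 64 'a': at 16
pos 65 'b': at 17
pos 66 'b': at 18  → match P4@[61:66]
pos 67 'b': at 1 (via fail)
pos 68 'c': at 2  → match P0@[67:68],P5@[68:68]
pos 69 'c': at 9 (via fail)  → match P5@[69:69]
pos 70 'c': at 9 (via fail)  → match P5@[70:70]
pos 71 'b': at 14
pos 72 'a': at 15  → match P2@[71:72]
pos 73 'a': at 16
pos 74 'b': at 17
pos 75 'b': at 18  → match P4@[70:75]
pos 76 'b': at 1 (via fail)
pos 77 'a': at 8  → match P2@[76:77]

Matches: [[0,5],[2,0],[2,5],[4,2],[7,4],[8,0],[8,5],[11,2],[12,3],[12,5],[13,5],[15,1],[16,0],[16,5],[19,0],[19,5],[22,2],[23,3],[23,5],[25,0],[25,5],[28,2],[29,3],[29,5],[32,2],[34,0],[34,5],[36,0],[36,5],[38,0],[38,5],[42,0],[42,5],[43,5],[45,5],[47,2],[50,4],[51,2],[55,0],[55,5],[57,2],[58,5],[60,2],[61,5],[63,2],[66,4],[68,0],[68,5],[69,5],[70,5],[72,2],[75,4],[77,2]]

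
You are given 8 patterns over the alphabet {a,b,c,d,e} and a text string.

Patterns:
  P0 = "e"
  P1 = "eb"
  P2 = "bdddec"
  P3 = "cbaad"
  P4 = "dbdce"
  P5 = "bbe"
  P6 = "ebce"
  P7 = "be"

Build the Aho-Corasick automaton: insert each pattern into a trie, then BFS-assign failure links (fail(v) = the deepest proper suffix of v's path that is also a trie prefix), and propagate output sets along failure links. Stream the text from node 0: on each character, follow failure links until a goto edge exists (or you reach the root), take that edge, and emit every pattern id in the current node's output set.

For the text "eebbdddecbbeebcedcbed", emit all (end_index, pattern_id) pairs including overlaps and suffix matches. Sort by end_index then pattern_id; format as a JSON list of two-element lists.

Build:
Trie (insert patterns):
  n0 'ε': b→3 c→9 d→14 e→1
  n1 'e': b→2  [P0 ends]
  n2 'eb': c→21  [P1 ends]
  n3 'b': b→19 d→4 e→23
  n4 'bd': d→5
  n5 'bdd': d→6
  n6 'bddd': e→7
  n7 'bddde': c→8
  n8 'bdddec': ·  [P2 ends]
  n9 'c': b→10
  n10 'cb': a→11
  n11 'cba': a→12
  n12 'cbaa': d→13
  n13 'cbaad': ·  [P3 ends]
  n14 'd': b→15
  n15 'db': d→16
  n16 'dbd': c→17
  n17 'dbdc': e→18
  n18 'dbdce': ·  [P4 ends]
  n19 'bb': e→20
  n20 'bbe': ·  [P5 ends]
  n21 'ebc': e→22
  n22 'ebce': ·  [P6 ends]
  n23 'be': ·  [P7 ends]

BFS fail/out derivation:
  fail(1) 'e': from fail(0)=0 chase 'e': 0 ⇒ 0;  out={0}∪out(0)={0}
  fail(3) 'b': from fail(0)=0 chase 'b': 0 ⇒ 0;  out=∅∪out(0)=∅
  fail(9) 'c': from fail(0)=0 chase 'c': 0 ⇒ 0;  out=∅∪out(0)=∅
  fail(14) 'd': from fail(0)=0 chase 'd': 0 ⇒ 0;  out=∅∪out(0)=∅
  fail(2) 'eb': from fail(1)=0 chase 'b': 0 ⇒ 3;  out={1}∪out(3)={1}
  fail(4) 'bd': from fail(3)=0 chase 'd': 0 ⇒ 14;  out=∅∪out(14)=∅
  fail(10) 'cb': from fail(9)=0 chase 'b': 0 ⇒ 3;  out=∅∪out(3)=∅
  fail(15) 'db': from fail(14)=0 chase 'b': 0 ⇒ 3;  out=∅∪out(3)=∅
  fail(19) 'bb': from fail(3)=0 chase 'b': 0 ⇒ 3;  out=∅∪out(3)=∅
  fail(23) 'be': from fail(3)=0 chase 'e': 0 ⇒ 1;  out={7}∪out(1)={0,7}
  fail(5) 'bdd': from fail(4)=14 chase 'd': 14→0 ⇒ 14;  out=∅∪out(14)=∅
  fail(11) 'cba': from fail(10)=3 chase 'a': 3→0 ⇒ 0;  out=∅∪out(0)=∅
  fail(16) 'dbd': from fail(15)=3 chase 'd': 3 ⇒ 4;  out=∅∪out(4)=∅
  fail(20) 'bbe': from fail(19)=3 chase 'e': 3 ⇒ 23;  out={5}∪out(23)={0,5,7}
  fail(21) 'ebc': from fail(2)=3 chase 'c': 3→0 ⇒ 9;  out=∅∪out(9)=∅
  fail(6) 'bddd': from fail(5)=14 chase 'd': 14→0 ⇒ 14;  out=∅∪out(14)=∅
  fail(12) 'cbaa': from fail(11)=0 chase 'a': 0 ⇒ 0;  out=∅∪out(0)=∅
  fail(17) 'dbdc': from fail(16)=4 chase 'c': 4→14→0 ⇒ 9;  out=∅∪out(9)=∅
  fail(22) 'ebce': from fail(21)=9 chase 'e': 9→0 ⇒ 1;  out={6}∪out(1)={0,6}
  fail(7) 'bddde': from fail(6)=14 chase 'e': 14→0 ⇒ 1;  out=∅∪out(1)={0}
  fail(13) 'cbaad': from fail(12)=0 chase 'd': 0 ⇒ 14;  out={3}∪out(14)={3}
  fail(18) 'dbdce': from fail(17)=9 chase 'e': 9→0 ⇒ 1;  out={4}∪out(1)={0,4}
  fail(8) 'bdddec': from fail(7)=1 chase 'c': 1→0 ⇒ 9;  out={2}∪out(9)={2}

Scan:
[0] read 'e'  n0⇒n1  → match P0@[0:0]
[1] read 'e'  n1⇒n1 (fail-walked)  → match P0@[1:1]
[2] read 'b'  n1⇒n2  → match P1@[1:2]
[3] read 'b'  n2⇒n19 (fail-walked)
[4] read 'd'  n19⇒n4 (fail-walked)
[5] read 'd'  n4⇒n5
[6] read 'd'  n5⇒n6
[7] read 'e'  n6⇒n7  → match P0@[7:7]
[8] read 'c'  n7⇒n8  → match P2@[3:8]
[9] read 'b'  n8⇒n10 (fail-walked)
[10] read 'b'  n10⇒n19 (fail-walked)
[11] read 'e'  n19⇒n20  → match P0@[11:11],P5@[9:11],P7@[10:11]
[12] read 'e'  n20⇒n1 (fail-walked)  → match P0@[12:12]
[13] read 'b'  n1⇒n2  → match P1@[12:13]
[14] read 'c'  n2⇒n21
[15] read 'e'  n21⇒n22  → match P0@[15:15],P6@[12:15]
[16] read 'd'  n22⇒n14 (fail-walked)
[17] read 'c'  n14⇒n9 (fail-walked)
[18] read 'b'  n9⇒n10
[19] read 'e'  n10⇒n23 (fail-walked)  → match P0@[19:19],P7@[18:19]
[20] read 'd'  n23⇒n14 (fail-walked)

Matches: [[0,0],[1,0],[2,1],[7,0],[8,2],[11,0],[11,5],[11,7],[12,0],[13,1],[15,0],[15,6],[19,0],[19,7]]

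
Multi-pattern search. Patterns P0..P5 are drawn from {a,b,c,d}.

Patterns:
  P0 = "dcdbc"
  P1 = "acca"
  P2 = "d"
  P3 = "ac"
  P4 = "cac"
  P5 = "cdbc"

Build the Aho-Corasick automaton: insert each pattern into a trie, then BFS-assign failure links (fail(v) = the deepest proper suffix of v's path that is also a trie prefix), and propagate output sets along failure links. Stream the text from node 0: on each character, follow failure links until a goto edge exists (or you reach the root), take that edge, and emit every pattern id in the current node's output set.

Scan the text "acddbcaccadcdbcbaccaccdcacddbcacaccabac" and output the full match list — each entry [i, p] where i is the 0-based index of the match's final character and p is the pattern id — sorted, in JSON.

Build automaton:
Trie nodes:
  0='ε' goto a→6 c→10 d→1
  1='d' goto c→2  ←P2
  2='dc' goto d→3
  3='dcd' goto b→4
  4='dcdb' goto c→5
  5='dcdbc' goto ·  ←P0
  6='a' goto c→7
  7='ac' goto c→8  ←P3
  8='acc' goto a→9
  9='acca' goto ·  ←P1
  10='c' goto a→11 d→13
  11='ca' goto c→12
  12='cac' goto ·  ←P4
  13='cd' goto b→14
  14='cdb' goto c→15
  15='cdbc' goto ·  ←P5

Failure links (BFS by depth):
  n1('d'): parent n0 fail=0; on 'd' 0 → fail=0;  out {2}∪∅={2}
  n6('a'): parent n0 fail=0; on 'a' 0 → fail=0;  out ∅∪∅=∅
  n10('c'): parent n0 fail=0; on 'c' 0 → fail=0;  out ∅∪∅=∅
  n2('dc'): parent n1 fail=0; on 'c' 0 → fail=10;  out ∅∪∅=∅
  n7('ac'): parent n6 fail=0; on 'c' 0 → fail=10;  out {3}∪∅={3}
  n11('ca'): parent n10 fail=0; on 'a' 0 → fail=6;  out ∅∪∅=∅
  n13('cd'): parent n10 fail=0; on 'd' 0 → fail=1;  out ∅∪{2}={2}
  n3('dcd'): parent n2 fail=10; on 'd' 10 → fail=13;  out ∅∪{2}={2}
  n8('acc'): parent n7 fail=10; on 'c' 10→0 → fail=10;  out ∅∪∅=∅
  n12('cac'): parent n11 fail=6; on 'c' 6 → fail=7;  out {4}∪{3}={3,4}
  n14('cdb'): parent n13 fail=1; on 'b' 1→0 → fail=0;  out ∅∪∅=∅
  n4('dcdb'): parent n3 fail=13; on 'b' 13 → fail=14;  out ∅∪∅=∅
  n9('acca'): parent n8 fail=10; on 'a' 10 → fail=11;  out {1}∪∅={1}
  n15('cdbc'): parent n14 fail=0; on 'c' 0 → fail=10;  out {5}∪∅={5}
  n5('dcdbc'): parent n4 fail=14; on 'c' 14 → fail=15;  out {0}∪{5}={0,5}

Text stream:
[0] read 'a'  n0⇒n6
[1] read 'c'  n6⇒n7  emit P3@[0:1]
[2] read 'd'  n7⇒n13 (via fail)  emit P2@[2:2]
[3] read 'd'  n13⇒n1 (via fail)  emit P2@[3:3]
[4] read 'b'  n1⇒n0 (via fail)
[5] read 'c'  n0⇒n10
[6] read 'a'  n10⇒n11
[7] read 'c'  n11⇒n12  emit P3@[6:7],P4@[5:7]
[8] read 'c'  n12⇒n8 (via fail)
[9] read 'a'  n8⇒n9  emit P1@[6:9]
[10] read 'd'  n9⇒n1 (via fail)  emit P2@[10:10]
[11] read 'c'  n1⇒n2
[12] read 'd'  n2⇒n3  emit P2@[12:12]
[13] read 'b'  n3⇒n4
[14] read 'c'  n4⇒n5  emit P0@[10:14],P5@[11:14]
[15] read 'b'  n5⇒n0 (via fail)
[16] read 'a'  n0⇒n6
[17] read 'c'  n6⇒n7  emit P3@[16:17]
[18] read 'c'  n7⇒n8
[19] read 'a'  n8⇒n9  emit P1@[16:19]
[20] read 'c'  n9⇒n12 (via fail)  emit P3@[19:20],P4@[18:20]
[21] read 'c'  n12⇒n8 (via fail)
[22] read 'd'  n8⇒n13 (via fail)  emit P2@[22:22]
[23] read 'c'  n13⇒n2 (via fail)
[24] read 'a'  n2⇒n11 (via fail)
[25] read 'c'  n11⇒n12  emit P3@[24:25],P4@[23:25]
[26] read 'd'  n12⇒n13 (via fail)  emit P2@[26:26]
[27] read 'd'  n13⇒n1 (via fail)  emit P2@[27:27]
[28] read 'b'  n1⇒n0 (via fail)
[29] read 'c'  n0⇒n10
[30] read 'a'  n10⇒n11
[31] read 'c'  n11⇒n12  emit P3@[30:31],P4@[29:31]
[32] read 'a'  n12⇒n11 (via fail)
[33] read 'c'  n11⇒n12  emit P3@[32:33],P4@[31:33]
[34] read 'c'  n12⇒n8 (via fail)
[35] read 'a'  n8⇒n9  emit P1@[32:35]
[36] read 'b'  n9⇒n0 (via fail)
[37] read 'a'  n0⇒n6
[38] read 'c'  n6⇒n7  emit P3@[37:38]

Matches: [[1,3],[2,2],[3,2],[7,3],[7,4],[9,1],[10,2],[12,2],[14,0],[14,5],[17,3],[19,1],[20,3],[20,4],[22,2],[25,3],[25,4],[26,2],[27,2],[31,3],[31,4],[33,3],[33,4],[35,1],[38,3]]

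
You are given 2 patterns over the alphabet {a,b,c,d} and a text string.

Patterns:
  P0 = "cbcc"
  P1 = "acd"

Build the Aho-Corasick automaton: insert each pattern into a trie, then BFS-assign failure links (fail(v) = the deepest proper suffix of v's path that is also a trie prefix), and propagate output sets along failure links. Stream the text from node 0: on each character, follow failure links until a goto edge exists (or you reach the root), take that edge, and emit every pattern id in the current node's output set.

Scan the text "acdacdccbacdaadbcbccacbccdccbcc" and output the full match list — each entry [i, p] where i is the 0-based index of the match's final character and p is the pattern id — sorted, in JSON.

Construct AC machine:
Trie (insert patterns):
  0='ε' goto a→5 c→1
  1='c' goto b→2
  2='cb' goto c→3
  3='cbc' goto c→4
  4='cbcc' goto ·  [P0 ends]
  5='a' goto c→6
  6='ac' goto d→7
  7='acd' goto ·  [P1 ends]

Failure links (BFS by depth):
  fail(1) 'c': from fail(0)=0 chase 'c': 0 ⇒ 0;  out=∅∪out(0)=∅
  fail(5) 'a': from fail(0)=0 chase 'a': 0 ⇒ 0;  out=∅∪out(0)=∅
  fail(2) 'cb': from fail(1)=0 chase 'b': 0 ⇒ 0;  out=∅∪out(0)=∅
  fail(6) 'ac': from fail(5)=0 chase 'c': 0 ⇒ 1;  out=∅∪out(1)=∅
  fail(3) 'cbc': from fail(2)=0 chase 'c': 0 ⇒ 1;  out=∅∪out(1)=∅
  fail(7) 'acd': from fail(6)=1 chase 'd': 1→0 ⇒ 0;  out={1}∪out(0)={1}
  fail(4) 'cbcc': from fail(3)=1 chase 'c': 1→0 ⇒ 1;  out={0}∪out(1)={0}

Run:
[0] read 'a'  n0⇒n5
[1] read 'c'  n5⇒n6
[2] read 'd'  n6⇒n7  emit P1@[0:2]
[3] read 'a'  n7⇒n5 (fail-walked)
[4] read 'c'  n5⇒n6
[5] read 'd'  n6⇒n7  emit P1@[3:5]
[6] read 'c'  n7⇒n1 (fail-walked)
[7] read 'c'  n1⇒n1 (fail-walked)
[8] read 'b'  n1⇒n2
[9] read 'a'  n2⇒n5 (fail-walked)
[10] read 'c'  n5⇒n6
[11] read 'd'  n6⇒n7  emit P1@[9:11]
[12] read 'a'  n7⇒n5 (fail-walked)
[13] read 'a'  n5⇒n5 (fail-walked)
[14] read 'd'  n5⇒n0 (fail-walked)
[15] read 'b'  n0⇒n0
[16] read 'c'  n0⇒n1
[17] read 'b'  n1⇒n2
[18] read 'c'  n2⇒n3
[19] read 'c'  n3⇒n4  emit P0@[16:19]
[20] read 'a'  n4⇒n5 (fail-walked)
[21] read 'c'  n5⇒n6
[22] read 'b'  n6⇒n2 (fail-walked)
[23] read 'c'  n2⇒n3
[24] read 'c'  n3⇒n4  emit P0@[21:24]
[25] read 'd'  n4⇒n0 (fail-walked)
[26] read 'c'  n0⇒n1
[27] read 'c'  n1⇒n1 (fail-walked)
[28] read 'b'  n1⇒n2
[29] read 'c'  n2⇒n3
[30] read 'c'  n3⇒n4  emit P0@[27:30]

Matches: [[2,1],[5,1],[11,1],[19,0],[24,0],[30,0]]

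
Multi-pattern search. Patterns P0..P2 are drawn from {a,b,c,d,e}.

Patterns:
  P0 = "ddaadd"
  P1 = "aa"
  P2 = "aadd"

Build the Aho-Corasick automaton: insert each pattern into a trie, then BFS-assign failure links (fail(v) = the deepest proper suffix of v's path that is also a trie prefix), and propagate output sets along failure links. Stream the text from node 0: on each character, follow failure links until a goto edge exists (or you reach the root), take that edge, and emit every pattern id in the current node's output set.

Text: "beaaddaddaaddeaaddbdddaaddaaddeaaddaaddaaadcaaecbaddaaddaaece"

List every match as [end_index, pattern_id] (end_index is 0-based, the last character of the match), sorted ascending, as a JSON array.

Construct AC machine:
Trie (insert patterns):
  n0 'ε': a→7 d→1
  n1 'd': d→2
  n2 'dd': a→3
  n3 'dda': a→4
  n4 'ddaa': d→5
  n5 'ddaad': d→6
  n6 'ddaadd': ·  ←P0
  n7 'a': a→8
  n8 'aa': d→9  ←P1
  n9 'aad': d→10
  n10 'aadd': ·  ←P2

Failure links (BFS by depth):
  n1('d'): parent n0 fail=0; on 'd' 0 → fail=0;  out ∅∪∅=∅
  n7('a'): parent n0 fail=0; on 'a' 0 → fail=0;  out ∅∪∅=∅
  n2('dd'): parent n1 fail=0; on 'd' 0 → fail=1;  out ∅∪∅=∅
  n8('aa'): parent n7 fail=0; on 'a' 0 → fail=7;  out {1}∪∅={1}
  n3('dda'): parent n2 fail=1; on 'a' 1→0 → fail=7;  out ∅∪∅=∅
  n9('aad'): parent n8 fail=7; on 'd' 7→0 → fail=1;  out ∅∪∅=∅
  n4('ddaa'): parent n3 fail=7; on 'a' 7 → fail=8;  out ∅∪{1}={1}
  n10('aadd'): parent n9 fail=1; on 'd' 1 → fail=2;  out {2}∪∅={2}
  n5('ddaad'): parent n4 fail=8; on 'd' 8 → fail=9;  out ∅∪∅=∅
  n6('ddaadd'): parent n5 fail=9; on 'd' 9 → fail=10;  out {0}∪{2}={0,2}

Run:
[0] read 'b'  n0⇒n0
[1] read 'e'  n0⇒n0
[2] read 'a'  n0⇒n7
[3] read 'a'  n7⇒n8  emit P1@[2:3]
[4] read 'd'  n8⇒n9
[5] read 'd'  n9⇒n10  emit P2@[2:5]
[6] read 'a'  n10⇒n3 (via fail)
[7] read 'd'  n3⇒n1 (via fail)
[8] read 'd'  n1⇒n2
[9] read 'a'  n2⇒n3
[10] read 'a'  n3⇒n4  emit P1@[9:10]
[11] read 'd'  n4⇒n5
[12] read 'd'  n5⇒n6  emit P0@[7:12],P2@[9:12]
[13] read 'e'  n6⇒n0 (via fail)
[14] read 'a'  n0⇒n7
[15] read 'a'  n7⇒n8  emit P1@[14:15]
[16] read 'd'  n8⇒n9
[17] read 'd'  n9⇒n10  emit P2@[14:17]
[18] read 'b'  n10⇒n0 (via fail)
[19] read 'd'  n0⇒n1
[20] read 'd'  n1⇒n2
[21] read 'd'  n2⇒n2 (via fail)
[22] read 'a'  n2⇒n3
[23] read 'a'  n3⇒n4  emit P1@[22:23]
[24] read 'd'  n4⇒n5
[25] read 'd'  n5⇒n6  emit P0@[20:25],P2@[22:25]
[26] read 'a'  n6⇒n3 (via fail)
[27] read 'a'  n3⇒n4  emit P1@[26:27]
[28] read 'd'  n4⇒n5
[29] read 'd'  n5⇒n6  emit P0@[24:29],P2@[26:29]
[30] read 'e'  n6⇒n0 (via fail)
[31] read 'a'  n0⇒n7
[32] read 'a'  n7⇒n8  emit P1@[31:32]
[33] read 'd'  n8⇒n9
[34] read 'd'  n9⇒n10  emit P2@[31:34]
[35] read 'a'  n10⇒n3 (via fail)
[36] read 'a'  n3⇒n4  emit P1@[35:36]
[37] read 'd'  n4⇒n5
[38] read 'd'  n5⇒n6  emit P0@[33:38],P2@[35:38]
[39] read 'a'  n6⇒n3 (via fail)
[40] read 'a'  n3⇒n4  emit P1@[39:40]
[41] read 'a'  n4⇒n8 (via fail)  emit P1@[40:41]
[42] read 'd'  n8⇒n9
[43] read 'c'  n9⇒n0 (via fail)
[44] read 'a'  n0⇒n7
[45] read 'a'  n7⇒n8  emit P1@[44:45]
[46] read 'e'  n8⇒n0 (via fail)
[47] read 'c'  n0⇒n0
[48] read 'b'  n0⇒n0
[49] read 'a'  n0⇒n7
[50] read 'd'  n7⇒n1 (via fail)
[51] read 'd'  n1⇒n2
[52] read 'a'  n2⇒n3
[53] read 'a'  n3⇒n4  emit P1@[52:53]
[54] read 'd'  n4⇒n5
[55] read 'd'  n5⇒n6  emit P0@[50:55],P2@[52:55]
[56] read 'a'  n6⇒n3 (via fail)
[57] read 'a'  n3⇒n4  emit P1@[56:57]
[58] read 'e'  n4⇒n0 (via fail)
[59] read 'c'  n0⇒n0
[60] read 'e'  n0⇒n0

Result: [[3,1],[5,2],[10,1],[12,0],[12,2],[15,1],[17,2],[23,1],[25,0],[25,2],[27,1],[29,0],[29,2],[32,1],[34,2],[36,1],[38,0],[38,2],[40,1],[41,1],[45,1],[53,1],[55,0],[55,2],[57,1]]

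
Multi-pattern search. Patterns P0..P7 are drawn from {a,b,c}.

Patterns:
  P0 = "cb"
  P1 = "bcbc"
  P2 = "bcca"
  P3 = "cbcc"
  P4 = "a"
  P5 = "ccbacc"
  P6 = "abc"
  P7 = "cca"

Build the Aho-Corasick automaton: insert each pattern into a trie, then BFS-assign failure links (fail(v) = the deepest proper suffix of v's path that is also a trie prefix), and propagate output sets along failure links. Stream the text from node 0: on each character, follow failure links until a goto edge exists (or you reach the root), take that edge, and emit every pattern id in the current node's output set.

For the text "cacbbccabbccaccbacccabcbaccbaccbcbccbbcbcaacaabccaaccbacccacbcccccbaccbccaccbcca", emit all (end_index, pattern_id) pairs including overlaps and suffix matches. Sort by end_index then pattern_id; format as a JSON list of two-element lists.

Construct AC machine:
Trie nodes:
  n0 'ε': a→11 b→3 c→1
  n1 'c': b→2 c→12
  n2 'cb': c→9  ←P0
  n3 'b': c→4
  n4 'bc': b→5 c→7
  n5 'bcb': c→6
  n6 'bcbc': ·  ←P1
  n7 'bcc': a→8
  n8 'bcca': ·  ←P2
  n9 'cbc': c→10
  n10 'cbcc': ·  ←P3
  n11 'a': b→17  ←P4
  n12 'cc': a→19 b→13
  n13 'ccb': a→14
  n14 'ccba': c→15
  n15 'ccbac': c→16
  n16 'ccbacc': ·  ←P5
  n17 'ab': c→18
  n18 'abc': ·  ←P6
  n19 'cca': ·  ←P7

Failure links (BFS by depth):
  fail(1) 'c': from fail(0)=0 chase 'c': 0 ⇒ 0;  out=∅∪out(0)=∅
  fail(3) 'b': from fail(0)=0 chase 'b': 0 ⇒ 0;  out=∅∪out(0)=∅
  fail(11) 'a': from fail(0)=0 chase 'a': 0 ⇒ 0;  out={4}∪out(0)={4}
  fail(2) 'cb': from fail(1)=0 chase 'b': 0 ⇒ 3;  out={0}∪out(3)={0}
  fail(4) 'bc': from fail(3)=0 chase 'c': 0 ⇒ 1;  out=∅∪out(1)=∅
  fail(12) 'cc': from fail(1)=0 chase 'c': 0 ⇒ 1;  out=∅∪out(1)=∅
  fail(17) 'ab': from fail(11)=0 chase 'b': 0 ⇒ 3;  out=∅∪out(3)=∅
  fail(5) 'bcb': from fail(4)=1 chase 'b': 1 ⇒ 2;  out=∅∪out(2)={0}
  fail(7) 'bcc': from fail(4)=1 chase 'c': 1 ⇒ 12;  out=∅∪out(12)=∅
  fail(9) 'cbc': from fail(2)=3 chase 'c': 3 ⇒ 4;  out=∅∪out(4)=∅
  fail(13) 'ccb': from fail(12)=1 chase 'b': 1 ⇒ 2;  out=∅∪out(2)={0}
  fail(18) 'abc': from fail(17)=3 chase 'c': 3 ⇒ 4;  out={6}∪out(4)={6}
  fail(19) 'cca': from fail(12)=1 chase 'a': 1→0 ⇒ 11;  out={7}∪out(11)={4,7}
  fail(6) 'bcbc': from fail(5)=2 chase 'c': 2 ⇒ 9;  out={1}∪out(9)={1}
  fail(8) 'bcca': from fail(7)=12 chase 'a': 12 ⇒ 19;  out={2}∪out(19)={2,4,7}
  fail(10) 'cbcc': from fail(9)=4 chase 'c': 4 ⇒ 7;  out={3}∪out(7)={3}
  fail(14) 'ccba': from fail(13)=2 chase 'a': 2→3→0 ⇒ 11;  out=∅∪out(11)={4}
  fail(15) 'ccbac': from fail(14)=11 chase 'c': 11→0 ⇒ 1;  out=∅∪out(1)=∅
  fail(16) 'ccbacc': from fail(15)=1 chase 'c': 1 ⇒ 12;  out={5}∪out(12)={5}

Run:
[0] read 'c'  n0⇒n1
[1] read 'a'  n1⇒n11 (via fail)  emit P4@[1:1]
[2] read 'c'  n11⇒n1 (via fail)
[3] read 'b'  n1⇒n2  emit P0@[2:3]
[4] read 'b'  n2⇒n3 (via fail)
[5] read 'c'  n3⇒n4
[6] read 'c'  n4⇒n7
[7] read 'a'  n7⇒n8  emit P2@[4:7],P4@[7:7],P7@[5:7]
[8] read 'b'  n8⇒n17 (via fail)
[9] read 'b'  n17⇒n3 (via fail)
[10] read 'c'  n3⇒n4
[11] read 'c'  n4⇒n7
[12] read 'a'  n7⇒n8  emit P2@[9:12],P4@[12:12],P7@[10:12]
[13] read 'c'  n8⇒n1 (via fail)
[14] read 'c'  n1⇒n12
[15] read 'b'  n12⇒n13  emit P0@[14:15]
[16] read 'a'  n13⇒n14  emit P4@[16:16]
[17] read 'c'  n14⇒n15
[18] read 'c'  n15⇒n16  emit P5@[13:18]
[19] read 'c'  n16⇒n12 (via fail)
[20] read 'a'  n12⇒n19  emit P4@[20:20],P7@[18:20]
[21] read 'b'  n19⇒n17 (via fail)
[22] read 'c'  n17⇒n18  emit P6@[20:22]
[23] read 'b'  n18⇒n5 (via fail)  emit P0@[22:23]
[24] read 'a'  n5⇒n11 (via fail)  emit P4@[24:24]
[25] read 'c'  n11⇒n1 (via fail)
[26] read 'c'  n1⇒n12
[27] read 'b'  n12⇒n13  emit P0@[26:27]
[28] read 'a'  n13⇒n14  emit P4@[28:28]
[29] read 'c'  n14⇒n15
[30] read 'c'  n15⇒n16  emit P5@[25:30]
[31] read 'b'  n16⇒n13 (via fail)  emit P0@[30:31]
[32] read 'c'  n13⇒n9 (via fail)
[33] read 'b'  n9⇒n5 (via fail)  emit P0@[32:33]
[34] read 'c'  n5⇒n6  emit P1@[31:34]
[35] read 'c'  n6⇒n10 (via fail)  emit P3@[32:35]
[36] read 'b'  n10⇒n13 (via fail)  emit P0@[35:36]
[37] read 'b'  n13⇒n3 (via fail)
[38] read 'c'  n3⇒n4
[39] read 'b'  n4⇒n5  emit P0@[38:39]
[40] read 'c'  n5⇒n6  emit P1@[37:40]
[41] read 'a'  n6⇒n11 (via fail)  emit P4@[41:41]
[42] read 'a'  n11⇒n11 (via fail)  emit P4@[42:42]
[43] read 'c'  n11⇒n1 (via fail)
[44] read 'a'  n1⇒n11 (via fail)  emit P4@[44:44]
[45] read 'a'  n11⇒n11 (via fail)  emit P4@[45:45]
[46] read 'b'  n11⇒n17
[47] read 'c'  n17⇒n18  emit P6@[45:47]
[48] read 'c'  n18⇒n7 (via fail)
[49] read 'a'  n7⇒n8  emit P2@[46:49],P4@[49:49],P7@[47:49]
[50] read 'a'  n8⇒n11 (via fail)  emit P4@[50:50]
[51] read 'c'  n11⇒n1 (via fail)
[52] read 'c'  n1⇒n12
[53] read 'b'  n12⇒n13  emit P0@[52:53]
[54] read 'a'  n13⇒n14  emit P4@[54:54]
[55] read 'c'  n14⇒n15
[56] read 'c'  n15⇒n16  emit P5@[51:56]
[57] read 'c'  n16⇒n12 (via fail)
[58] read 'a'  n12⇒n19  emit P4@[58:58],P7@[56:58]
[59] read 'c'  n19⇒n1 (via fail)
[60] read 'b'  n1⇒n2  emit P0@[59:60]
[61] read 'c'  n2⇒n9
[62] read 'c'  n9⇒n10  emit P3@[59:62]
[63] read 'c'  n10⇒n12 (via fail)
[64] read 'c'  n12⇒n12 (via fail)
[65] read 'c'  n12⇒n12 (via fail)
[66] read 'b'  n12⇒n13  emit P0@[65:66]
[67] read 'a'  n13⇒n14  emit P4@[67:67]
[68] read 'c'  n14⇒n15
[69] read 'c'  n15⇒n16  emit P5@[64:69]
[70] read 'b'  n16⇒n13 (via fail)  emit P0@[69:70]
[71] read 'c'  n13⇒n9 (via fail)
[72] read 'c'  n9⇒n10  emit P3@[69:72]
[73] read 'a'  n10⇒n8 (via fail)  emit P2@[70:73],P4@[73:73],P7@[71:73]
[74] read 'c'  n8⇒n1 (via fail)
[75] read 'c'  n1⇒n12
[76] read 'b'  n12⇒n13  emit P0@[75:76]
[77] read 'c'  n13⇒n9 (via fail)
[78] read 'c'  n9⇒n10  emit P3@[75:78]
[79] read 'a'  n10⇒n8 (via fail)  emit P2@[76:79],P4@[79:79],P7@[77:79]

Result: [[1,4],[3,0],[7,2],[7,4],[7,7],[12,2],[12,4],[12,7],[15,0],[16,4],[18,5],[20,4],[20,7],[22,6],[23,0],[24,4],[27,0],[28,4],[30,5],[31,0],[33,0],[34,1],[35,3],[36,0],[39,0],[40,1],[41,4],[42,4],[44,4],[45,4],[47,6],[49,2],[49,4],[49,7],[50,4],[53,0],[54,4],[56,5],[58,4],[58,7],[60,0],[62,3],[66,0],[67,4],[69,5],[70,0],[72,3],[73,2],[73,4],[73,7],[76,0],[78,3],[79,2],[79,4],[79,7]]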